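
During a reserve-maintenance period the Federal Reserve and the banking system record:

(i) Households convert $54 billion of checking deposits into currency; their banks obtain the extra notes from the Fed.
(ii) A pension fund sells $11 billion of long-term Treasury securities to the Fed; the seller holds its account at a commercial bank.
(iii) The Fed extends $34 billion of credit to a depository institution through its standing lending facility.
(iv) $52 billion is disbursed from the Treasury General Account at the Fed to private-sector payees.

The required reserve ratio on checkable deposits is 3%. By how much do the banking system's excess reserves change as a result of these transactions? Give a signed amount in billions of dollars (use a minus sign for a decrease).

+$42.73 billion

Currency withdrawal $54 billion: reserves −$54B, deposits −$54B.
Asset purchase (from non-banks) $11 billion: reserves +$11B, deposits +$11B.
Discount-window loan $34 billion: reserves +$34B, deposits 0.
Government spending $52 billion: reserves +$52B, deposits +$52B.
Totals: Δreserves = +$43B, Δdeposits = +$9B.
Δrequired reserves = 3% × +$9B = +$0.27B.
Δexcess reserves = Δreserves − Δrequired = +$43B − (+$0.27B) = +$42.73 billion.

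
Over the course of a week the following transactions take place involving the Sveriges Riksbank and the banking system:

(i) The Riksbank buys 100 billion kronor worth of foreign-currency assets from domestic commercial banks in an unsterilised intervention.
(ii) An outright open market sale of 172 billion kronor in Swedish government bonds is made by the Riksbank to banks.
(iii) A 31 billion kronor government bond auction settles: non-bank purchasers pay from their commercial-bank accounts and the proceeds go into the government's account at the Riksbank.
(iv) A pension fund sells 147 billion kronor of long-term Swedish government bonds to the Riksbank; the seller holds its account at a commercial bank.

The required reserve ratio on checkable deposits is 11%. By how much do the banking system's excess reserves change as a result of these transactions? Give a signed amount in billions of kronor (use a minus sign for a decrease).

FX purchase 100 billion kronor: reserves +100B, deposits 0.
OMO sale (to banks) 172 billion kronor: reserves −172B, deposits 0.
Government account inflow 31 billion kronor: reserves −31B, deposits −31B.
Asset purchase (from non-banks) 147 billion kronor: reserves +147B, deposits +147B.
Totals: Δreserves = +44B, Δdeposits = +116B.
Δrequired reserves = 11% × +116B = +12.76B.
Δexcess reserves = Δreserves − Δrequired = +44B − (+12.76B) = +31.24 billion.

+31.24 billion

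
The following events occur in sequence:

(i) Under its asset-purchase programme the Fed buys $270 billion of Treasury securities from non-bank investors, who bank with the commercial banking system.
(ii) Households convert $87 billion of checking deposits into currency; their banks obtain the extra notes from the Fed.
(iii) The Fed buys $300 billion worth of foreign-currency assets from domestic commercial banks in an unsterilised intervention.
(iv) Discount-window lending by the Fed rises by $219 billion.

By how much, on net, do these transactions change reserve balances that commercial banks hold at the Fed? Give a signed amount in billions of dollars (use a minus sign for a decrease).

+$702 billion

Asset purchase (from non-banks) $270 billion: the Fed pays by crediting reserve accounts → +$270B.
Currency withdrawal $87 billion: banks swap reserves for currency → −$87B.
FX purchase $300 billion: the Fed pays by crediting reserve accounts → +$300B.
Discount-window loan $219 billion: the loan is credited to the bank's reserve account → +$219B.
Net: 270 − 87 + 300 + 219 = +$702 billion.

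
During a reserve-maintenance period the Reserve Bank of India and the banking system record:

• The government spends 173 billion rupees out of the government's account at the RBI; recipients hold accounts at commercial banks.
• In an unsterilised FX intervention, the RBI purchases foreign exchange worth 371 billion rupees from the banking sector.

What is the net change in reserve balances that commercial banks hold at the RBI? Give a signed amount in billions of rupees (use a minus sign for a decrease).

Government spending 173 billion rupees: government payments flow into bank reserve accounts → +173B.
FX purchase 371 billion rupees: the RBI pays by crediting reserve accounts → +371B.
Net: 173 + 371 = +544 billion.

+544 billion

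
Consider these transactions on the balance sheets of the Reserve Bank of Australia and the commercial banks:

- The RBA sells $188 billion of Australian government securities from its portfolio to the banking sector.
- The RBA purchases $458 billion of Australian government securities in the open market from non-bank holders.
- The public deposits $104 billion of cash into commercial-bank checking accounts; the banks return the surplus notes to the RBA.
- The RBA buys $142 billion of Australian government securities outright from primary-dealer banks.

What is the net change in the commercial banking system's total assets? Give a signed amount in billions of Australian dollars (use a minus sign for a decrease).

+$562 billion

OMO sale (to banks) $188 billion: just an asset swap on bank balance sheets → 0.
Asset purchase (from non-banks) $458 billion: bank balance sheets expand → +$458B.
Currency deposit $104 billion: bank balance sheets expand → +$104B.
OMO purchase (from banks) $142 billion: just an asset swap on bank balance sheets → 0.
Net: 0 + 458 + 104 + 0 = +$562 billion.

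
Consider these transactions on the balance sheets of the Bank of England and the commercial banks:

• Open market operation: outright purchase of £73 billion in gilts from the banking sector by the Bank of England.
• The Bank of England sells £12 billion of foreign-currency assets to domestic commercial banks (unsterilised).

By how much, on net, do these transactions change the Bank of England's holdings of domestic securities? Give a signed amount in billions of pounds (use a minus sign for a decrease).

+£73 billion

OMO purchase (from banks) £73 billion: securities added to the Bank of England's portfolio → +£73B.
FX sale £12 billion: the Bank of England's securities portfolio is untouched → 0.
Net: 73 + 0 = +£73 billion.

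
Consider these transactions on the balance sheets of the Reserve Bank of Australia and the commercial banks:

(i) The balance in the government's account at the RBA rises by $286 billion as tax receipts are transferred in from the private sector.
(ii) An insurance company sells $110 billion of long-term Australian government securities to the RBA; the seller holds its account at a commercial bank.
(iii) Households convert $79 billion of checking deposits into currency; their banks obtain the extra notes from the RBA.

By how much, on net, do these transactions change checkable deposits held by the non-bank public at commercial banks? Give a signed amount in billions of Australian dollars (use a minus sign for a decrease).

Government account inflow $286 billion: non-bank counterparties' bank balances fall → −$286B.
Asset purchase (from non-banks) $110 billion: non-bank counterparties' bank balances rise → +$110B.
Currency withdrawal $79 billion: non-bank counterparties' bank balances fall → −$79B.
Net: −286 + 110 − 79 = -$255 billion.

-$255 billion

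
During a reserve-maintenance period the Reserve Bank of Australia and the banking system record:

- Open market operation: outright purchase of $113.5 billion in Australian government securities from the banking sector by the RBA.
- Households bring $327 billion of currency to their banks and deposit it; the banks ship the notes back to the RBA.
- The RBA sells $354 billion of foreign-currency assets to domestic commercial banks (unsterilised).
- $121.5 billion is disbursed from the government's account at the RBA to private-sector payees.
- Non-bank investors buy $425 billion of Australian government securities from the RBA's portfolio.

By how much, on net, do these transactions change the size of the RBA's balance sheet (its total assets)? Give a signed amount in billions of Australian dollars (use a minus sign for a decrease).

-$665.5 billion

RBA balance sheet:
  Assets:      Securities −$311.5B, Foreign assets −$354B
  Liabilities: Bank reserves −$217B, Currency in circulation −$327B, Government deposits −$121.5B
Change in total RBA assets = -$665.5 billion.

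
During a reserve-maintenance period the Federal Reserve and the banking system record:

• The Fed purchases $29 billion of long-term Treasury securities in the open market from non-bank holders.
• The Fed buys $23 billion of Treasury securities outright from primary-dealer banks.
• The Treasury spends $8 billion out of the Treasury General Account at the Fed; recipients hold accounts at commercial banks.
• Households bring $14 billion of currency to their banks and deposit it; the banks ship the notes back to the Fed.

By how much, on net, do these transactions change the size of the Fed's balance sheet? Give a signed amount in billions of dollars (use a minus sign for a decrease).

+$52 billion

Asset purchase (from non-banks) $29 billion: a Fed asset is acquired → +$29B.
OMO purchase (from banks) $23 billion: a Fed asset is acquired → +$23B.
Government spending $8 billion: only the composition of liabilities changes → 0.
Currency deposit $14 billion: only the composition of liabilities changes → 0.
Net: 29 + 23 + 0 + 0 = +$52 billion.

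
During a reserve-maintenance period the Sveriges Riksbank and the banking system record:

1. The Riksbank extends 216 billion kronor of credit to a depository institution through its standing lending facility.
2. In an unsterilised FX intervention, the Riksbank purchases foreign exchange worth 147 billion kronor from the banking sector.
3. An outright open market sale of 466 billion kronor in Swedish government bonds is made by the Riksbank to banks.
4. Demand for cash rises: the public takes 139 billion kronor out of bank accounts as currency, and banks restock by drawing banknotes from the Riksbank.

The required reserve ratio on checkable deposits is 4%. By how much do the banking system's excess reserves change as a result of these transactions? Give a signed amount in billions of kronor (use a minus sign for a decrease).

Discount-window loan 216 billion kronor: reserves +216B, deposits 0.
FX purchase 147 billion kronor: reserves +147B, deposits 0.
OMO sale (to banks) 466 billion kronor: reserves −466B, deposits 0.
Currency withdrawal 139 billion kronor: reserves −139B, deposits −139B.
Totals: Δreserves = −242B, Δdeposits = −139B.
Δrequired reserves = 4% × −139B = −5.56B.
Δexcess reserves = Δreserves − Δrequired = −242B − (−5.56B) = -236.44 billion.

-236.44 billion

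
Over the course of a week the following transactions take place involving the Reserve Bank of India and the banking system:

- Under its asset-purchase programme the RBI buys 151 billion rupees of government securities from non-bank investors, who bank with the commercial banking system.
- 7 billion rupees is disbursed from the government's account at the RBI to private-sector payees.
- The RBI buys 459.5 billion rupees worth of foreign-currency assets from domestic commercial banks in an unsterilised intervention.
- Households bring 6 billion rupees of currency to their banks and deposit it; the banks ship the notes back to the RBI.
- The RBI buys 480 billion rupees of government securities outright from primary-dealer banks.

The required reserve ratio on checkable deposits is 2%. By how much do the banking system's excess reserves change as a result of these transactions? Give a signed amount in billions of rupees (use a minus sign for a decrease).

Asset purchase (from non-banks) 151 billion rupees: reserves +151B, deposits +151B.
Government spending 7 billion rupees: reserves +7B, deposits +7B.
FX purchase 459.5 billion rupees: reserves +459.5B, deposits 0.
Currency deposit 6 billion rupees: reserves +6B, deposits +6B.
OMO purchase (from banks) 480 billion rupees: reserves +480B, deposits 0.
Totals: Δreserves = +1103.5B, Δdeposits = +164B.
Δrequired reserves = 2% × +164B = +3.28B.
Δexcess reserves = Δreserves − Δrequired = +1103.5B − (+3.28B) = +1100.22 billion.

+1100.22 billion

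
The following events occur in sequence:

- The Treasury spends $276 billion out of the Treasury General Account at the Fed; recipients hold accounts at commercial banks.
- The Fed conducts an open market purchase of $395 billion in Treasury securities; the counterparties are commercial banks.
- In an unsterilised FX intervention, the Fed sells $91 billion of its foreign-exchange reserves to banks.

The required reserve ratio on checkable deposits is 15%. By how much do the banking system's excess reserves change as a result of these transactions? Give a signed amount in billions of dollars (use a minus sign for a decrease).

+$538.6 billion

Government spending $276 billion: reserves +$276B, deposits +$276B.
OMO purchase (from banks) $395 billion: reserves +$395B, deposits 0.
FX sale $91 billion: reserves −$91B, deposits 0.
Totals: Δreserves = +$580B, Δdeposits = +$276B.
Δrequired reserves = 15% × +$276B = +$41.4B.
Δexcess reserves = Δreserves − Δrequired = +$580B − (+$41.4B) = +$538.6 billion.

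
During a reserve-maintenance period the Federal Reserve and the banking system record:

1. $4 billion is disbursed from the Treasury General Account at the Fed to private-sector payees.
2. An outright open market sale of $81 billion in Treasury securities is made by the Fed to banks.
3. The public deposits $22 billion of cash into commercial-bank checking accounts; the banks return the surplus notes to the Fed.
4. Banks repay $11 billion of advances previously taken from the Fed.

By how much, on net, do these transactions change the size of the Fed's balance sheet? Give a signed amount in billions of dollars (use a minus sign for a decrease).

Government spending $4 billion: only the composition of liabilities changes → 0.
OMO sale (to banks) $81 billion: a Fed asset is shed → −$81B.
Currency deposit $22 billion: only the composition of liabilities changes → 0.
Discount-window repayment $11 billion: a Fed asset is shed → −$11B.
Net: 0 − 81 + 0 − 11 = -$92 billion.

-$92 billion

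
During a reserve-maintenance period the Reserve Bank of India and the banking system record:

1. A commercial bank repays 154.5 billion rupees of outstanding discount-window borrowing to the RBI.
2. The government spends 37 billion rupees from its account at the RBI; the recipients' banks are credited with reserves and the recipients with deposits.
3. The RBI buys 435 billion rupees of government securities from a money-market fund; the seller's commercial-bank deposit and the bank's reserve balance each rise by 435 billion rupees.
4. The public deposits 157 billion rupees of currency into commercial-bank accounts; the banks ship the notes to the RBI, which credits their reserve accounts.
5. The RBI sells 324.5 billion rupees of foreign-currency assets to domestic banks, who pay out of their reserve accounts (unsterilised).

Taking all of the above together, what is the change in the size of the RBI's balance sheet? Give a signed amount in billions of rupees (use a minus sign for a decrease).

RBI balance sheet:
  Assets:      Securities +435B, Loans to banks −154.5B, Foreign assets −324.5B
  Liabilities: Bank reserves +150B, Currency in circulation −157B, Government deposits −37B
Change in total RBI assets = -44 billion.

-44 billion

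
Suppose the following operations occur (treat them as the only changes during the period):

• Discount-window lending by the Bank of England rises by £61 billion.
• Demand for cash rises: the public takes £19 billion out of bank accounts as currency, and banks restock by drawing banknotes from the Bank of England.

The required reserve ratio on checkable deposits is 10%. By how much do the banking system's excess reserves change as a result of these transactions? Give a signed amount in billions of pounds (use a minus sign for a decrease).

Discount-window loan £61 billion: reserves +£61B, deposits 0.
Currency withdrawal £19 billion: reserves −£19B, deposits −£19B.
Totals: Δreserves = +£42B, Δdeposits = −£19B.
Δrequired reserves = 10% × −£19B = −£1.9B.
Δexcess reserves = Δreserves − Δrequired = +£42B − (−£1.9B) = +£43.9 billion.

+£43.9 billion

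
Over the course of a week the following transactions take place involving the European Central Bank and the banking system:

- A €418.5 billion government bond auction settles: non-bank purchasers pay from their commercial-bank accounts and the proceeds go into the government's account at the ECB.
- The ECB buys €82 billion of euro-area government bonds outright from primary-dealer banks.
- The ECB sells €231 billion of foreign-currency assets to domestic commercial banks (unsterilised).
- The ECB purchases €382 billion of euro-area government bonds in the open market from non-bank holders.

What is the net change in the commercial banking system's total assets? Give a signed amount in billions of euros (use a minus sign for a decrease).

ECB balance sheet:
  Assets:      Securities +€464B, Foreign assets −€231B
  Liabilities: Bank reserves −€185.5B, Government deposits +€418.5B
Commercial banking system:
  Assets:      Reserves at CB −€185.5B, Securities −€82B, Foreign assets +€231B
  Liabilities: Checkable deposits −€36.5B
Change in total bank assets = -€36.5 billion.

-€36.5 billion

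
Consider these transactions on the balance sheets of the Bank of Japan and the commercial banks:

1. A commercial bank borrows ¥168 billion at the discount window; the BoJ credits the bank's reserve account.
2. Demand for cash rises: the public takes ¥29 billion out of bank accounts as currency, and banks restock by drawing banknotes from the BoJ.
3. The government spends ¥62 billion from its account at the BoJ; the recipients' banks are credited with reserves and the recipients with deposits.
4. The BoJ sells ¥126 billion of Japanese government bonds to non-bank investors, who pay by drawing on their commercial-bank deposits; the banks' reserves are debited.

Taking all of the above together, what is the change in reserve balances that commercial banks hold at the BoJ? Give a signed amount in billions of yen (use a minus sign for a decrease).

Discount-window loan ¥168 billion: the loan is credited to the bank's reserve account → +¥168B.
Currency withdrawal ¥29 billion: banks swap reserves for currency → −¥29B.
Government spending ¥62 billion: government payments flow into bank reserve accounts → +¥62B.
Asset sale (to non-banks) ¥126 billion: the non-bank buyers' banks settle from reserves → −¥126B.
Net: 168 − 29 + 62 − 126 = +¥75 billion.

+¥75 billion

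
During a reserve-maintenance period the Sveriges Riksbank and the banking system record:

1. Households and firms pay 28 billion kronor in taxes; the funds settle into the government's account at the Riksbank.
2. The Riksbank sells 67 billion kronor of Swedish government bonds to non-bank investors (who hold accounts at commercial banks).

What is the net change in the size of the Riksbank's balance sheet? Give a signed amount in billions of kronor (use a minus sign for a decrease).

-67 billion

Riksbank balance sheet:
  Assets:      Securities −67B
  Liabilities: Bank reserves −95B, Government deposits +28B
Commercial banking system:
  Assets:      Reserves at CB −95B
  Liabilities: Checkable deposits −95B
Change in total Riksbank assets = -67 billion.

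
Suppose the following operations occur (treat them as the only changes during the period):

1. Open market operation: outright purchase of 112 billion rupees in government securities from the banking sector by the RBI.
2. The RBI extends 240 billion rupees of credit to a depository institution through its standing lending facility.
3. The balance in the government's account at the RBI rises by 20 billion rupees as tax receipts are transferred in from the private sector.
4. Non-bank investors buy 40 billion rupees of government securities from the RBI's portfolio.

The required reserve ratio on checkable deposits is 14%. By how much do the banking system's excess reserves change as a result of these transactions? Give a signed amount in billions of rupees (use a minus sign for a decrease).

OMO purchase (from banks) 112 billion rupees: reserves +112B, deposits 0.
Discount-window loan 240 billion rupees: reserves +240B, deposits 0.
Government account inflow 20 billion rupees: reserves −20B, deposits −20B.
Asset sale (to non-banks) 40 billion rupees: reserves −40B, deposits −40B.
Totals: Δreserves = +292B, Δdeposits = −60B.
Δrequired reserves = 14% × −60B = −8.4B.
Δexcess reserves = Δreserves − Δrequired = +292B − (−8.4B) = +300.4 billion.

+300.4 billion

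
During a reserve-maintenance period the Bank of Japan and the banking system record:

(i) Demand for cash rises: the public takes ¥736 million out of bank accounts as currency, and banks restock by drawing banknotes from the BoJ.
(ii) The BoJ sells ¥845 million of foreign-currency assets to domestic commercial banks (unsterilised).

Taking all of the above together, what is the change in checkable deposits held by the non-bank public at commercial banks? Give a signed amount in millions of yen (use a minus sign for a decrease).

-¥736 million

Currency withdrawal ¥736 million: non-bank counterparties' bank balances fall → −¥736M.
FX sale ¥845 million: the counterparty is a bank, so public deposits are unchanged → 0.
Net: −736 + 0 = -¥736 million.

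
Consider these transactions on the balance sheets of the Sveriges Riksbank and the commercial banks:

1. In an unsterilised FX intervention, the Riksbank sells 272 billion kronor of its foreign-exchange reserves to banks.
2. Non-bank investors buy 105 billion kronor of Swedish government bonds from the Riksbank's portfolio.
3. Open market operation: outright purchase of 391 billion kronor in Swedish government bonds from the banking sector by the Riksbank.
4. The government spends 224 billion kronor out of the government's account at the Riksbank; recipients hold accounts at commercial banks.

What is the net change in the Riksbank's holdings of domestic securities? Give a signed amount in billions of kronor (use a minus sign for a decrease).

+286 billion

FX sale 272 billion kronor: the Riksbank's securities portfolio is untouched → 0.
Asset sale (to non-banks) 105 billion kronor: securities removed from the Riksbank's portfolio → −105B.
OMO purchase (from banks) 391 billion kronor: securities added to the Riksbank's portfolio → +391B.
Government spending 224 billion kronor: the Riksbank's securities portfolio is untouched → 0.
Net: 0 − 105 + 391 + 0 = +286 billion.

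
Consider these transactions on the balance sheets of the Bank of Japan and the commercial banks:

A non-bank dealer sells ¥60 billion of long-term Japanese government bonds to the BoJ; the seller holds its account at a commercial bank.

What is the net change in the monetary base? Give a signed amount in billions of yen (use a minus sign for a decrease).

+¥60 billion

BoJ balance sheet:
  Assets:      Securities +¥60B
  Liabilities: Bank reserves +¥60B
Commercial banking system:
  Assets:      Reserves at CB +¥60B
  Liabilities: Checkable deposits +¥60B
Monetary base = currency + reserves: 0 + (+¥60B) = +¥60 billion.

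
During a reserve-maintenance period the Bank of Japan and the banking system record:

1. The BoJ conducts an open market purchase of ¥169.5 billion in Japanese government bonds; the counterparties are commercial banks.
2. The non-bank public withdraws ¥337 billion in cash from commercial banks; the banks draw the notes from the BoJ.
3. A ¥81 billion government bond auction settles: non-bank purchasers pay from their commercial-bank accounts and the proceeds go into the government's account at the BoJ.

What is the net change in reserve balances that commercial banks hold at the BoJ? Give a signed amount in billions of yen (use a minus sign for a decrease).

BoJ balance sheet:
  Assets:      Securities +¥169.5B
  Liabilities: Bank reserves −¥248.5B, Currency in circulation +¥337B, Government deposits +¥81B
Commercial banking system:
  Assets:      Reserves at CB −¥248.5B, Securities −¥169.5B
  Liabilities: Checkable deposits −¥418B
So the change in reserve balances that commercial banks hold at the BoJ is -¥248.5 billion.

-¥248.5 billion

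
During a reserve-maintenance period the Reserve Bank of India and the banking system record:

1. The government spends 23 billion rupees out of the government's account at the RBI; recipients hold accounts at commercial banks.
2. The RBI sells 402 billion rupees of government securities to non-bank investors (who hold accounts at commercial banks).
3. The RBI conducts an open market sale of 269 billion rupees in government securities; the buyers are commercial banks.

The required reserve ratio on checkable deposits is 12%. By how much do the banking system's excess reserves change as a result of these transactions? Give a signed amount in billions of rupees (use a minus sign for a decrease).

-602.52 billion

Government spending 23 billion rupees: reserves +23B, deposits +23B.
Asset sale (to non-banks) 402 billion rupees: reserves −402B, deposits −402B.
OMO sale (to banks) 269 billion rupees: reserves −269B, deposits 0.
Totals: Δreserves = −648B, Δdeposits = −379B.
Δrequired reserves = 12% × −379B = −45.48B.
Δexcess reserves = Δreserves − Δrequired = −648B − (−45.48B) = -602.52 billion.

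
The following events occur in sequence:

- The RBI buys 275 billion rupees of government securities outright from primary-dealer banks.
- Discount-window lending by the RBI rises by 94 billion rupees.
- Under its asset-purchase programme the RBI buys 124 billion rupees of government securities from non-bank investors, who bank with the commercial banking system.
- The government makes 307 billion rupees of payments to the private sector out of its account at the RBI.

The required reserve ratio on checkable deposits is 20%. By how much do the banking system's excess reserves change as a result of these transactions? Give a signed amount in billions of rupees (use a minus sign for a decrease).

+713.8 billion

OMO purchase (from banks) 275 billion rupees: reserves +275B, deposits 0.
Discount-window loan 94 billion rupees: reserves +94B, deposits 0.
Asset purchase (from non-banks) 124 billion rupees: reserves +124B, deposits +124B.
Government spending 307 billion rupees: reserves +307B, deposits +307B.
Totals: Δreserves = +800B, Δdeposits = +431B.
Δrequired reserves = 20% × +431B = +86.2B.
Δexcess reserves = Δreserves − Δrequired = +800B − (+86.2B) = +713.8 billion.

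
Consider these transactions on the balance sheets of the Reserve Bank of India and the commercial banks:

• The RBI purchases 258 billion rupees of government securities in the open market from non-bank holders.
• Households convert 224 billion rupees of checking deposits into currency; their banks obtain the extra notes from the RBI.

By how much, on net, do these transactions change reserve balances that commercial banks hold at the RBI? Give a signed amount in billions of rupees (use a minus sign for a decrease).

+34 billion

RBI balance sheet:
  Assets:      Securities +258B
  Liabilities: Bank reserves +34B, Currency in circulation +224B
So the change in reserve balances that commercial banks hold at the RBI is +34 billion.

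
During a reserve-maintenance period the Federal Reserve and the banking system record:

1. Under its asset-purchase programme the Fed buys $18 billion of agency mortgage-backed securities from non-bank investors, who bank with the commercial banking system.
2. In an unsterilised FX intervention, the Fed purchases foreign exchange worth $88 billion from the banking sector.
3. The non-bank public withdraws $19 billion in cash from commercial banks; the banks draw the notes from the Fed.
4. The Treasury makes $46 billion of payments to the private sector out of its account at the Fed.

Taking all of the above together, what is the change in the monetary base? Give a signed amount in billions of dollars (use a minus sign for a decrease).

+$152 billion

Fed balance sheet:
  Assets:      Securities +$18B, Foreign assets +$88B
  Liabilities: Bank reserves +$133B, Currency in circulation +$19B, Government deposits −$46B
Monetary base = currency + reserves: +$19B + (+$133B) = +$152 billion.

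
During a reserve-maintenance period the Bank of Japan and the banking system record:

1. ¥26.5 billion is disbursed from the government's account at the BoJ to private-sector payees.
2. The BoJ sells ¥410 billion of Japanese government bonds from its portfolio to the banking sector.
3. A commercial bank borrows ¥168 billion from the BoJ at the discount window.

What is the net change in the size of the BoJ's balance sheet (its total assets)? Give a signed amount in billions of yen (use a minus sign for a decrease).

-¥242 billion

BoJ balance sheet:
  Assets:      Securities −¥410B, Loans to banks +¥168B
  Liabilities: Bank reserves −¥215.5B, Government deposits −¥26.5B
Change in total BoJ assets = -¥242 billion.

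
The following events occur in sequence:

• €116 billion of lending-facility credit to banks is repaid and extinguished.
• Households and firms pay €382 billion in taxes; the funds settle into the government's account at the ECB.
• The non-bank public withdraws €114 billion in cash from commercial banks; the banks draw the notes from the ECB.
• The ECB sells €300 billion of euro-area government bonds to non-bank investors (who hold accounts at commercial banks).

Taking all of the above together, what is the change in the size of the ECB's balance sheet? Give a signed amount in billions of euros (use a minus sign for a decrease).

-€416 billion

Discount-window repayment €116 billion: an ECB asset is shed → −€116B.
Government account inflow €382 billion: only the composition of liabilities changes → 0.
Currency withdrawal €114 billion: only the composition of liabilities changes → 0.
Asset sale (to non-banks) €300 billion: an ECB asset is shed → −€300B.
Net: −116 + 0 + 0 − 300 = -€416 billion.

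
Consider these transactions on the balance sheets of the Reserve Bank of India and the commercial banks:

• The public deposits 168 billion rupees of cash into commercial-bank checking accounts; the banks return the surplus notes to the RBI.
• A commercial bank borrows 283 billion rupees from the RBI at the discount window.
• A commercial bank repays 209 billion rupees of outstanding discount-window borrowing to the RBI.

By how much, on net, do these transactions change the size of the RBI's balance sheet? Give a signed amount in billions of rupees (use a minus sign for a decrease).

RBI balance sheet:
  Assets:      Loans to banks +74B
  Liabilities: Bank reserves +242B, Currency in circulation −168B
Change in total RBI assets = +74 billion.

+74 billion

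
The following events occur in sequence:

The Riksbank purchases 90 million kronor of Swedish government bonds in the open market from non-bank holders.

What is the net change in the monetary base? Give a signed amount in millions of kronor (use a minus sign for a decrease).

+90 million

Asset purchase (from non-banks) 90 million kronor: Riksbank balance sheet expands → +90M.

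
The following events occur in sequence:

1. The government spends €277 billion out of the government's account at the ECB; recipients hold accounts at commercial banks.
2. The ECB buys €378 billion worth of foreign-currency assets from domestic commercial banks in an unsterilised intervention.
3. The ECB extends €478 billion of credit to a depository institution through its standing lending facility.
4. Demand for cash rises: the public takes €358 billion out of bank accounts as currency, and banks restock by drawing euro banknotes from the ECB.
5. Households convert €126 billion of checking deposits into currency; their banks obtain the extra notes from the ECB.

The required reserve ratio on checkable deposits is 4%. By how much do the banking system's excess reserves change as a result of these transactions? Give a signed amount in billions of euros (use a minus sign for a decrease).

+€657.28 billion

Government spending €277 billion: reserves +€277B, deposits +€277B.
FX purchase €378 billion: reserves +€378B, deposits 0.
Discount-window loan €478 billion: reserves +€478B, deposits 0.
Currency withdrawal €358 billion: reserves −€358B, deposits −€358B.
Currency withdrawal €126 billion: reserves −€126B, deposits −€126B.
Totals: Δreserves = +€649B, Δdeposits = −€207B.
Δrequired reserves = 4% × −€207B = −€8.28B.
Δexcess reserves = Δreserves − Δrequired = +€649B − (−€8.28B) = +€657.28 billion.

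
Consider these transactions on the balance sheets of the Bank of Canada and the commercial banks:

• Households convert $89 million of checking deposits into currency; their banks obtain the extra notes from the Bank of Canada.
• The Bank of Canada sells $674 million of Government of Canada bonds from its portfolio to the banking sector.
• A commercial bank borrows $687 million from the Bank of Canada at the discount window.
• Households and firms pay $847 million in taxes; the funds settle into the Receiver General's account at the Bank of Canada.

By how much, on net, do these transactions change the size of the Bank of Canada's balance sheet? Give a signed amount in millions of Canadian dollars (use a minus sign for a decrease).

+$13 million

Currency withdrawal $89 million: only the composition of liabilities changes → 0.
OMO sale (to banks) $674 million: a Bank of Canada asset is shed → −$674M.
Discount-window loan $687 million: a Bank of Canada asset is acquired → +$687M.
Government account inflow $847 million: only the composition of liabilities changes → 0.
Net: 0 − 674 + 687 + 0 = +$13 million.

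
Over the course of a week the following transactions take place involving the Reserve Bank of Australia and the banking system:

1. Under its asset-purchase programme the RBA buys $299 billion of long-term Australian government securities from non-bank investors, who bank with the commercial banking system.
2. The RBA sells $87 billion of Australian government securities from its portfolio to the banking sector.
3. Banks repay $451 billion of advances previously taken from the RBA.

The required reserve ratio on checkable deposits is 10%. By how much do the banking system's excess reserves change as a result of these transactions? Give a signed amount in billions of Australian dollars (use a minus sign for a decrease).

Asset purchase (from non-banks) $299 billion: reserves +$299B, deposits +$299B.
OMO sale (to banks) $87 billion: reserves −$87B, deposits 0.
Discount-window repayment $451 billion: reserves −$451B, deposits 0.
Totals: Δreserves = −$239B, Δdeposits = +$299B.
Δrequired reserves = 10% × +$299B = +$29.9B.
Δexcess reserves = Δreserves − Δrequired = −$239B − (+$29.9B) = -$268.9 billion.

-$268.9 billion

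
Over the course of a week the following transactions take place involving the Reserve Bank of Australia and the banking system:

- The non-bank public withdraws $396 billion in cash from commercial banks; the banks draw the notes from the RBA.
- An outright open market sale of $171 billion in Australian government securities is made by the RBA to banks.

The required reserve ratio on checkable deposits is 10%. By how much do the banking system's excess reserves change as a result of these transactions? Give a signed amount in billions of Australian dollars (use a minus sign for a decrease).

Currency withdrawal $396 billion: reserves −$396B, deposits −$396B.
OMO sale (to banks) $171 billion: reserves −$171B, deposits 0.
Totals: Δreserves = −$567B, Δdeposits = −$396B.
Δrequired reserves = 10% × −$396B = −$39.6B.
Δexcess reserves = Δreserves − Δrequired = −$567B − (−$39.6B) = -$527.4 billion.

-$527.4 billion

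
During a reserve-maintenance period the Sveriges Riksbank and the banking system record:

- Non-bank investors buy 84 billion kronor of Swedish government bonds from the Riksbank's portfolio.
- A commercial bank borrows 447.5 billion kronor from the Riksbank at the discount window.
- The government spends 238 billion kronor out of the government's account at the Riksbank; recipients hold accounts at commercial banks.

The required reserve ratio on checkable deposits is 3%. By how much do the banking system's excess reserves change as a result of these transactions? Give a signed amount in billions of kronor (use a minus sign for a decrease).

Asset sale (to non-banks) 84 billion kronor: reserves −84B, deposits −84B.
Discount-window loan 447.5 billion kronor: reserves +447.5B, deposits 0.
Government spending 238 billion kronor: reserves +238B, deposits +238B.
Totals: Δreserves = +601.5B, Δdeposits = +154B.
Δrequired reserves = 3% × +154B = +4.62B.
Δexcess reserves = Δreserves − Δrequired = +601.5B − (+4.62B) = +596.88 billion.

+596.88 billion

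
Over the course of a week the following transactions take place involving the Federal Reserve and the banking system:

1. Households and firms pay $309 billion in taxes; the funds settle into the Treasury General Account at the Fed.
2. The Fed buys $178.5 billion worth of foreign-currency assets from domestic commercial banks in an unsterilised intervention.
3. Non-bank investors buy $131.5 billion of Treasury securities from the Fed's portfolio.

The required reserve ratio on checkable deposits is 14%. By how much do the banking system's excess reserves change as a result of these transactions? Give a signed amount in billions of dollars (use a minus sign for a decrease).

-$200.33 billion

Government account inflow $309 billion: reserves −$309B, deposits −$309B.
FX purchase $178.5 billion: reserves +$178.5B, deposits 0.
Asset sale (to non-banks) $131.5 billion: reserves −$131.5B, deposits −$131.5B.
Totals: Δreserves = −$262B, Δdeposits = −$440.5B.
Δrequired reserves = 14% × −$440.5B = −$61.67B.
Δexcess reserves = Δreserves − Δrequired = −$262B − (−$61.67B) = -$200.33 billion.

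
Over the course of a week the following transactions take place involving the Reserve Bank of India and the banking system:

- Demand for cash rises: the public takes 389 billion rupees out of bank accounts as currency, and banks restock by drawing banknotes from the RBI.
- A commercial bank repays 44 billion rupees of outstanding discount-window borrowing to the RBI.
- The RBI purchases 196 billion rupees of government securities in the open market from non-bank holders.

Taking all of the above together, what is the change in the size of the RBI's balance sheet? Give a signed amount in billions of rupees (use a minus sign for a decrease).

+152 billion

RBI balance sheet:
  Assets:      Securities +196B, Loans to banks −44B
  Liabilities: Bank reserves −237B, Currency in circulation +389B
Commercial banking system:
  Assets:      Reserves at CB −237B
  Liabilities: Checkable deposits −193B, Borrowings from CB −44B
Change in total RBI assets = +152 billion.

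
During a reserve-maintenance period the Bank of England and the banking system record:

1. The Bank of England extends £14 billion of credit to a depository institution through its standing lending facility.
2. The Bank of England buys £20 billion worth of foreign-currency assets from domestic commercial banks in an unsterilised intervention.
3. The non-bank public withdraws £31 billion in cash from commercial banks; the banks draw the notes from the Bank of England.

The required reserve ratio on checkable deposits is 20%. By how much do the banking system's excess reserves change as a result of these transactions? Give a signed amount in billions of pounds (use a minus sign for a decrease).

Discount-window loan £14 billion: reserves +£14B, deposits 0.
FX purchase £20 billion: reserves +£20B, deposits 0.
Currency withdrawal £31 billion: reserves −£31B, deposits −£31B.
Totals: Δreserves = +£3B, Δdeposits = −£31B.
Δrequired reserves = 20% × −£31B = −£6.2B.
Δexcess reserves = Δreserves − Δrequired = +£3B − (−£6.2B) = +£9.2 billion.

+£9.2 billion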